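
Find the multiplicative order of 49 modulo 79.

39

The order of 49 must divide φ(79) = 79 − 1 = 78 = 2 · 3 · 13.
Divisors of 78: 1, 2, 3, 6, 13, 26, 39, 78.
Check 49^d mod 79 for each divisor in increasing order:
49^1 ≡ 49
49^2 ≡ 31
49^3 ≡ 18
49^6 ≡ 8
49^13 ≡ 55
49^26 ≡ 23
49^39 ≡ 1
So ord_79(49) = 39.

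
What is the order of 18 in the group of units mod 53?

52

Since 18 ∈ (Z/53Z)^×, its order divides φ(53) = 53 − 1 = 52 = 2^2 · 13.
Divisors of 52: 1, 2, 4, 13, 26, 52.
Evaluate successive powers at the divisors of 52:
18^1 ≡ 18
18^2 ≡ 6
18^4 ≡ 36
18^13 ≡ 23
18^26 ≡ 52
18^52 ≡ 1
So ord_53(18) = 52.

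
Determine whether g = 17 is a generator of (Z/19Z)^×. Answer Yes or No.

No

φ(19) = 19 − 1 = 18 = 2 · 3^2.
It suffices to check that the order of 17 is not a proper divisor of 18: compute 17^(18/q) for q ∈ {2, 3}.
17^9 ≡ 1 (mod 19)  [q = 2: ≡ 1 ✗]
17^6 ≡ 7 (mod 19)  [q = 3: ≢ 1 ✓]
The check at q = 2 fails, so 17 generates a proper subgroup.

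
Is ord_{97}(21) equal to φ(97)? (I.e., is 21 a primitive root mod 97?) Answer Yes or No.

φ(97) = 97 − 1 = 96 = 2^5 · 3.
Test 21^(96/q) mod 97 for each prime factor q of 96:
21^48 ≡ 96 (mod 97)  [q = 2: ≢ 1 ✓]
21^32 ≡ 61 (mod 97)  [q = 3: ≢ 1 ✓]
None equal 1, so ord_97(21) = 96: 21 is a primitive root.

Yes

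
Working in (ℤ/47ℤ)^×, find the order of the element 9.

23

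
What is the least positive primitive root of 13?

φ(13) = 13 − 1 = 12 = 2^2 · 3.
g is a primitive root iff g^(12/q) ≢ 1 (mod 13) for each prime q ∈ {2, 3}.
g = 2: 2^6 ≡ 12; 2^4 ≡ 3 — none is 1, so 2 is a primitive root.
Hence the least primitive root of 13 is 2.

2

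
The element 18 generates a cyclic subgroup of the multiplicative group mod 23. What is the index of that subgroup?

ord(18) | φ(23) = 23 − 1 = 22 = 2 · 11.
Divisors of 22: 1, 2, 11, 22.
Compute 18^d (mod 23) for the divisors d until we hit 1:
18^1 ≡ 18 (mod 23)
18^2 ≡ 2 (mod 23)
18^11 ≡ 1 (mod 23) ✓
So ord_23(18) = 11, hence |⟨18⟩| = 11.
The index is φ(23) / ord(18) = 22 / 11 = 2.

2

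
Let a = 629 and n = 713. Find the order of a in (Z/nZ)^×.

165

ord(629) | φ(713) = φ(23·31) = (23−1)·(31−1) = 22·30 = 660 = 2^2 · 3 · 5 · 11.
Divisors of 660: 1, 2, 3, 4, 5, 6, 10, 11, 12, 15, 20, 22, 30, 33, 44, 55, 60, 66, 110, 132, 165, 220, 330, 660.
Evaluate successive powers at the divisors of 660:
629^1 ≡ 629 (mod 713)
629^2 ≡ 639 (mod 713)
629^3 ≡ 512 (mod 713)
629^4 ≡ 485 (mod 713)
629^5 ≡ 614 (mod 713)
629^6 ≡ 473 (mod 713)
629^10 ≡ 532 (mod 713)
629^11 ≡ 231 (mod 713)
629^12 ≡ 560 (mod 713)
629^15 ≡ 94 (mod 713)
629^20 ≡ 676 (mod 713)
629^22 ≡ 599 (mod 713)
629^30 ≡ 280 (mod 713)
629^33 ≡ 47 (mod 713)
629^44 ≡ 162 (mod 713)
629^55 ≡ 346 (mod 713)
629^60 ≡ 683 (mod 713)
629^66 ≡ 70 (mod 713)
629^110 ≡ 645 (mod 713)
629^132 ≡ 622 (mod 713)
629^165 ≡ 1 (mod 713) ✓
So ord_713(629) = 165.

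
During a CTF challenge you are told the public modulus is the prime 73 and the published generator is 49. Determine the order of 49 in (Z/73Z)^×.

12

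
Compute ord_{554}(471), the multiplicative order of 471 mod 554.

Since 471 ∈ (Z/554Z)^×, its order divides φ(554) = φ(2)·φ(277) = 1·276 = 276 = 2^2 · 3 · 23.
Divisors of 276: 1, 2, 3, 4, 6, 12, 23, 46, 69, 92, 138, 276.
Evaluate successive powers at the divisors of 276:
471^1 ≡ 471
471^2 ≡ 241
471^3 ≡ 495
471^4 ≡ 465
471^6 ≡ 157
471^12 ≡ 273
471^23 ≡ 437
471^46 ≡ 393
471^69 ≡ 1
So ord_554(471) = 69.

69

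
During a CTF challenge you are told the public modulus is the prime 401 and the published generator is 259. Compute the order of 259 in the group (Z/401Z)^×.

Since 259 ∈ (Z/401Z)^×, its order divides φ(401) = 401 − 1 = 400 = 2^4 · 5^2.
Divisors of 400: 1, 2, 4, 5, 8, 10, 16, 20, 25, 40, 50, 80, 100, 200, 400.
Compute 259^d (mod 401) for the divisors d until we hit 1:
259^1 ≡ 259 (mod 401)
259^2 ≡ 114 (mod 401)
259^4 ≡ 164 (mod 401)
259^5 ≡ 371 (mod 401)
259^8 ≡ 29 (mod 401)
259^10 ≡ 98 (mod 401)
259^16 ≡ 39 (mod 401)
259^20 ≡ 381 (mod 401)
259^25 ≡ 199 (mod 401)
259^40 ≡ 400 (mod 401)
259^50 ≡ 303 (mod 401)
259^80 ≡ 1 (mod 401) ✓
So ord_401(259) = 80.

80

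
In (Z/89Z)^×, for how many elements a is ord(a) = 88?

φ(89) = 89 − 1 = 88 = 2^3 · 11.
(Z/89Z)^× is cyclic (|G| = 88); a cyclic group of order m has exactly φ(d) elements of each order d | m, and none otherwise.
88 = 2^3 · 11 divides 88, and φ(88) = 40.

40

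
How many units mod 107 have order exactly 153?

0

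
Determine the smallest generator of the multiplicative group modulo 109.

6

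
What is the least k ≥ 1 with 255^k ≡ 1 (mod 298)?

148

ord(255) | φ(298) = φ(2)·φ(149) = 1·148 = 148 = 2^2 · 37.
Divisors of 148: 1, 2, 4, 37, 74, 148.
Evaluate successive powers at the divisors of 148:
255^1 ≡ 255
255^2 ≡ 61
255^4 ≡ 145
255^37 ≡ 193
255^74 ≡ 297
255^148 ≡ 1
Therefore the multiplicative order of 255 modulo 298 is 148.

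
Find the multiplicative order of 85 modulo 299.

132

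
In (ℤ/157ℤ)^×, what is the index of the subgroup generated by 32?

3

Since 32 ∈ (Z/157Z)^×, its order divides φ(157) = 157 − 1 = 156 = 2^2 · 3 · 13.
Divisors of 156: 1, 2, 3, 4, 6, 12, 13, 26, 39, 52, 78, 156.
Check 32^d mod 157 for each divisor in increasing order:
32^1 ≡ 32
32^2 ≡ 82
32^3 ≡ 112
32^4 ≡ 130
32^6 ≡ 141
32^12 ≡ 99
32^13 ≡ 28
32^26 ≡ 156
32^39 ≡ 129
32^52 ≡ 1
So ord_157(32) = 52, hence |⟨32⟩| = 52.
Index = |(Z/157Z)^×| / |⟨32⟩| = 156 / 52 = 3.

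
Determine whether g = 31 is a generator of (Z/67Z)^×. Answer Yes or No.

Yes

φ(67) = 67 − 1 = 66 = 2 · 3 · 11.
Test 31^(66/q) mod 67 for each prime factor q of 66:
31^33 ≡ 66 (mod 67)  [q = 2: ≢ 1 ✓]
31^22 ≡ 29 (mod 67)  [q = 3: ≢ 1 ✓]
31^6 ≡ 40 (mod 67)  [q = 11: ≢ 1 ✓]
Every test exponent gives a nontrivial residue, hence 31 generates the full group.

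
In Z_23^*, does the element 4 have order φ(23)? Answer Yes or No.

No

φ(23) = 23 − 1 = 22 = 2 · 11.
It suffices to check that the order of 4 is not a proper divisor of 22: compute 4^(22/q) for q ∈ {2, 11}.
4^11 ≡ 1 (mod 23)  [q = 2: ≡ 1 ✗]
4^2 ≡ 16 (mod 23)  [q = 11: ≢ 1 ✓]
4^11 ≡ 1 shows ord(4) | 11, strictly less than φ(23); not a primitive root.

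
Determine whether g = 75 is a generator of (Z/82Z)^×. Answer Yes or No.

Yes

φ(82) = φ(2)·φ(41) = 1·40 = 40 = 2^3 · 5.
Test 75^(40/q) mod 82 for each prime factor q of 40:
75^20 ≡ 81 (mod 82)  [q = 2: ≢ 1 ✓]
75^8 ≡ 37 (mod 82)  [q = 5: ≢ 1 ✓]
None equal 1, so ord_82(75) = 40: 75 is a primitive root.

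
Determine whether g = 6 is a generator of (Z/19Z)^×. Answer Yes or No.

No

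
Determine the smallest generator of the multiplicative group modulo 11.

2

φ(11) = 11 − 1 = 10 = 2 · 5.
g is a primitive root iff g^(10/q) ≢ 1 (mod 11) for each prime q ∈ {2, 5}.
g = 2: 2^5 ≡ 10; 2^2 ≡ 4 — none is 1, so 2 is a primitive root.
Hence the least primitive root of 11 is 2.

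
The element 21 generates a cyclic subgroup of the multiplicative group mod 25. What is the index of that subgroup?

The order of 21 must divide φ(25) = φ(5^2) = 5·(5−1) = 20 = 2^2 · 5.
Divisors of 20: 1, 2, 4, 5, 10, 20.
Compute 21^d (mod 25) for the divisors d until we hit 1:
21^1 ≡ 21
21^2 ≡ 16
21^4 ≡ 6
21^5 ≡ 1
Thus |⟨21⟩| = ord(21) = 5.
The index is φ(25) / ord(21) = 20 / 5 = 4.

4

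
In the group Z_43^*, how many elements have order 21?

φ(43) = 43 − 1 = 42 = 2 · 3 · 7.
Since (Z/43Z)^× is cyclic of order 42, the number of elements of order d is φ(d) when d | 42 and 0 otherwise.
21 = 3 · 7 divides 42, and φ(21) = 12.

12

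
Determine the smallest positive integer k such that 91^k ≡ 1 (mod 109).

108

Since 91 ∈ (Z/109Z)^×, its order divides φ(109) = 109 − 1 = 108 = 2^2 · 3^3.
Divisors of 108: 1, 2, 3, 4, 6, 9, 12, 18, 27, 36, 54, 108.
Evaluate successive powers at the divisors of 108:
91^1 ≡ 91 (mod 109)
91^2 ≡ 106 (mod 109)
91^3 ≡ 54 (mod 109)
91^4 ≡ 9 (mod 109)
91^6 ≡ 82 (mod 109)
91^9 ≡ 68 (mod 109)
91^12 ≡ 75 (mod 109)
91^18 ≡ 46 (mod 109)
91^27 ≡ 76 (mod 109)
91^36 ≡ 45 (mod 109)
91^54 ≡ 108 (mod 109)
91^108 ≡ 1 (mod 109) ✓
The smallest such exponent is 108, so the order of 91 is 108.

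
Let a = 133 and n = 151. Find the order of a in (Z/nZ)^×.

150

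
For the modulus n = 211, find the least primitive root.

2

φ(211) = 211 − 1 = 210 = 2 · 3 · 5 · 7.
g is a primitive root iff g^(210/q) ≢ 1 (mod 211) for each prime q ∈ {2, 3, 5, 7}.
g = 2: 2^105 ≡ 210; 2^70 ≡ 196; 2^42 ≡ 107; 2^30 ≡ 171 — none is 1, so 2 is a primitive root.
Hence the least primitive root of 211 is 2.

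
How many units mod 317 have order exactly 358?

φ(317) = 317 − 1 = 316 = 2^2 · 79.
In a cyclic group of order 316, there are φ(d) elements of order d for each divisor d of 316, and zero for non-divisors.
Since 358 ∤ 316, the count is 0.

0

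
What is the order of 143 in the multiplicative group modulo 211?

ord(143) | φ(211) = 211 − 1 = 210 = 2 · 3 · 5 · 7.
Divisors of 210: 1, 2, 3, 5, 6, 7, 10, 14, 15, 21, 30, 35, 42, 70, 105, 210.
Test each divisor d:
143^1 ≡ 143
143^2 ≡ 193
143^3 ≡ 169
143^5 ≡ 123
143^6 ≡ 76
143^7 ≡ 107
143^10 ≡ 148
143^14 ≡ 55
143^15 ≡ 58
143^21 ≡ 188
143^30 ≡ 199
143^35 ≡ 1
Hence ord(143) = 35.

35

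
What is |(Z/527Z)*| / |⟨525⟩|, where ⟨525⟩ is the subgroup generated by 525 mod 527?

12

The order of 525 must divide φ(527) = φ(17·31) = (17−1)·(31−1) = 16·30 = 480 = 2^5 · 3 · 5.
Divisors of 480: 1, 2, 3, 4, 5, 6, 8, 10, 12, 15, 16, 20, 24, 30, 32, 40, 48, 60, 80, 96, 120, 160, 240, 480.
Evaluate successive powers at the divisors of 480:
525^1 ≡ 525
525^2 ≡ 4
525^3 ≡ 519
525^4 ≡ 16
525^5 ≡ 495
525^6 ≡ 64
525^8 ≡ 256
525^10 ≡ 497
525^12 ≡ 407
525^15 ≡ 433
525^16 ≡ 188
525^20 ≡ 373
525^24 ≡ 171
525^30 ≡ 404
525^32 ≡ 35
525^40 ≡ 1
The order of 525 is 40, so the subgroup it generates has 40 elements.
The index is φ(527) / ord(525) = 480 / 40 = 12.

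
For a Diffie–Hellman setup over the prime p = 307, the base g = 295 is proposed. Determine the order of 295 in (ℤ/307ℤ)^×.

Since 295 ∈ (Z/307Z)^×, its order divides φ(307) = 307 − 1 = 306 = 2 · 3^2 · 17.
Divisors of 306: 1, 2, 3, 6, 9, 17, 18, 34, 51, 102, 153, 306.
Compute 295^d (mod 307) for the divisors d until we hit 1:
295^1 ≡ 295
295^2 ≡ 144
295^3 ≡ 114
295^6 ≡ 102
295^9 ≡ 269
295^17 ≡ 289
295^18 ≡ 216
295^34 ≡ 17
295^51 ≡ 1
Hence ord(295) = 51.

51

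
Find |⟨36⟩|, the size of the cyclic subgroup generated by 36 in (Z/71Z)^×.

The order of 36 must divide φ(71) = 71 − 1 = 70 = 2 · 5 · 7.
Divisors of 70: 1, 2, 5, 7, 10, 14, 35, 70.
Test each divisor d:
36^1 ≡ 36
36^2 ≡ 18
36^5 ≡ 20
36^7 ≡ 5
36^10 ≡ 45
36^14 ≡ 25
36^35 ≡ 1
The smallest such exponent is 35, so the order of 36 is 35.

35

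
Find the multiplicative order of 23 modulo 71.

14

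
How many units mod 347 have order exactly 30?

0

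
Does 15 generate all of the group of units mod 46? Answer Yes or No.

φ(46) = φ(2)·φ(23) = 1·22 = 22 = 2 · 11.
15 is a primitive root mod 46 iff 15^(φ(46)/q) ≢ 1 for every prime q | φ(46), i.e. q ∈ {2, 11}.
15^11 ≡ 45 (mod 46)  [q = 2: ≢ 1 ✓]
15^2 ≡ 41 (mod 46)  [q = 11: ≢ 1 ✓]
None equal 1, so ord_46(15) = 22: 15 is a primitive root.

Yes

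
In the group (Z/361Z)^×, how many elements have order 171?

φ(361) = φ(19^2) = 19·(19−1) = 342 = 2 · 3^2 · 19.
Since (Z/361Z)^× is cyclic of order 342, the number of elements of order d is φ(d) when d | 342 and 0 otherwise.
171 = 3^2 · 19 divides 342, and φ(171) = 108.

108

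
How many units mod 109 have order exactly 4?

2

φ(109) = 109 − 1 = 108 = 2^2 · 3^3.
In a cyclic group of order 108, there are φ(d) elements of order d for each divisor d of 108, and zero for non-divisors.
4 = 2^2 divides 108, and φ(4) = 2.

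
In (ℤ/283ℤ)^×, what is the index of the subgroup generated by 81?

2

By Lagrange's theorem, ord_283(81) divides φ(283) = 283 − 1 = 282 = 2 · 3 · 47.
Divisors of 282: 1, 2, 3, 6, 47, 94, 141, 282.
Test each divisor d:
81^1 ≡ 81 (mod 283)
81^2 ≡ 52 (mod 283)
81^3 ≡ 250 (mod 283)
81^6 ≡ 240 (mod 283)
81^47 ≡ 44 (mod 283)
81^94 ≡ 238 (mod 283)
81^141 ≡ 1 (mod 283) ✓
The order of 81 is 141, so the subgroup it generates has 141 elements.
[(Z/283Z)^× : ⟨81⟩] = 282/141 = 2.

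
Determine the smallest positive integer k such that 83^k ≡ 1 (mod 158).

39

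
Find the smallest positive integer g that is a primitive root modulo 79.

3

φ(79) = 79 − 1 = 78 = 2 · 3 · 13.
g is a primitive root iff g^(78/q) ≢ 1 (mod 79) for each prime q ∈ {2, 3, 13}.
g = 2: 2^39 ≡ 1 — hits 1, so not a primitive root.
g = 3: 3^39 ≡ 78; 3^26 ≡ 23; 3^6 ≡ 18 — none is 1, so 3 is a primitive root.
The smallest primitive root modulo 79 is 3.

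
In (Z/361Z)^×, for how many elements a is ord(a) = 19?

φ(361) = φ(19^2) = 19·(19−1) = 342 = 2 · 3^2 · 19.
In a cyclic group of order 342, there are φ(d) elements of order d for each divisor d of 342, and zero for non-divisors.
19 | 342, and φ(19) = 19 − 1 = 18.

18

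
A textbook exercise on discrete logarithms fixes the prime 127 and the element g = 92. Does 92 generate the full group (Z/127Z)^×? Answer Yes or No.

φ(127) = 127 − 1 = 126 = 2 · 3^2 · 7.
92 is a primitive root mod 127 iff 92^(φ(127)/q) ≢ 1 for every prime q | φ(127), i.e. q ∈ {2, 3, 7}.
92^63 ≡ 126 (mod 127)  [q = 2: ≢ 1 ✓]
92^42 ≡ 107 (mod 127)  [q = 3: ≢ 1 ✓]
92^18 ≡ 32 (mod 127)  [q = 7: ≢ 1 ✓]
All checks pass, so 92 has order 126 and is a primitive root modulo 127.

Yes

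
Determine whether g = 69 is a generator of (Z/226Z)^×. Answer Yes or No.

φ(226) = φ(2)·φ(113) = 1·112 = 112 = 2^4 · 7.
Test 69^(112/q) mod 226 for each prime factor q of 112:
69^56 ≡ 1 (mod 226)  [q = 2: ≡ 1 ✗]
69^16 ≡ 1 (mod 226)  [q = 7: ≡ 1 ✗]
The check at q = 2 fails, so 69 generates a proper subgroup.

No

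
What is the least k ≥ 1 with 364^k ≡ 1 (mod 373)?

186

Since 364 ∈ (Z/373Z)^×, its order divides φ(373) = 373 − 1 = 372 = 2^2 · 3 · 31.
Divisors of 372: 1, 2, 3, 4, 6, 12, 31, 62, 93, 124, 186, 372.
Check 364^d mod 373 for each divisor in increasing order:
364^1 ≡ 364
364^2 ≡ 81
364^3 ≡ 17
364^4 ≡ 220
364^6 ≡ 289
364^12 ≡ 342
364^31 ≡ 285
364^62 ≡ 284
364^93 ≡ 372
364^124 ≡ 88
364^186 ≡ 1
Hence ord(364) = 186.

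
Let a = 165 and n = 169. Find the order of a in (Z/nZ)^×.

39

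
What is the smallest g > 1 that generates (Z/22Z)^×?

φ(22) = φ(2)·φ(11) = 1·10 = 10 = 2 · 5.
Test candidates g = 2, 3, … against the prime factors q ∈ {2, 5} of φ(22): g is a generator iff g^(10/q) ≢ 1 for every such q.
g = 2: gcd(2, 22) = 2 > 1, not a unit — skip.
g = 3: 3^5 ≡ 1 — hits 1, so not a primitive root.
g = 4: gcd(4, 22) = 2 > 1, not a unit — skip.
g = 5: 5^5 ≡ 1 — hits 1, so not a primitive root.
g = 6: gcd(6, 22) = 2 > 1, not a unit — skip.
g = 7: 7^5 ≡ 21; 7^2 ≡ 5 — none is 1, so 7 is a primitive root.
So 7 is the smallest generator of (Z/22Z)^×.

7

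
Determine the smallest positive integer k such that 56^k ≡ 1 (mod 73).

By Lagrange's theorem, ord_73(56) divides φ(73) = 73 − 1 = 72 = 2^3 · 3^2.
Divisors of 72: 1, 2, 3, 4, 6, 8, 9, 12, 18, 24, 36, 72.
Test each divisor d:
56^1 ≡ 56
56^2 ≡ 70
56^3 ≡ 51
56^4 ≡ 9
56^6 ≡ 46
56^8 ≡ 8
56^9 ≡ 10
56^12 ≡ 72
56^18 ≡ 27
56^24 ≡ 1
Hence ord(56) = 24.

24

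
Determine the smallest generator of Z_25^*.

φ(25) = φ(5^2) = 5·(5−1) = 20 = 2^2 · 5.
Test candidates g = 2, 3, … against the prime factors q ∈ {2, 5} of φ(25): g is a generator iff g^(20/q) ≢ 1 for every such q.
g = 2: 2^10 ≡ 24; 2^4 ≡ 16 — none is 1, so 2 is a primitive root.
The smallest primitive root modulo 25 is 2.

2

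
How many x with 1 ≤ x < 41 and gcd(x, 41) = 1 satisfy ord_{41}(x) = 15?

0

φ(41) = 41 − 1 = 40 = 2^3 · 5.
Since (Z/41Z)^× is cyclic of order 40, the number of elements of order d is φ(d) when d | 40 and 0 otherwise.
15 does not divide 40, so no element of (Z/41Z)^× has order 15.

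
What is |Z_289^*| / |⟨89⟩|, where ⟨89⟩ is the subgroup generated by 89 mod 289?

4

By Lagrange's theorem, ord_289(89) divides φ(289) = φ(17^2) = 17·(17−1) = 272 = 2^4 · 17.
Divisors of 272: 1, 2, 4, 8, 16, 17, 34, 68, 136, 272.
Test each divisor d:
89^1 ≡ 89 (mod 289)
89^2 ≡ 118 (mod 289)
89^4 ≡ 52 (mod 289)
89^8 ≡ 103 (mod 289)
89^16 ≡ 205 (mod 289)
89^17 ≡ 38 (mod 289)
89^34 ≡ 288 (mod 289)
89^68 ≡ 1 (mod 289) ✓
Thus |⟨89⟩| = ord(89) = 68.
[(Z/289Z)^× : ⟨89⟩] = 272/68 = 4.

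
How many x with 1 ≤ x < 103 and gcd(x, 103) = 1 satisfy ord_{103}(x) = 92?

0

φ(103) = 103 − 1 = 102 = 2 · 3 · 17.
In a cyclic group of order 102, there are φ(d) elements of order d for each divisor d of 102, and zero for non-divisors.
Since 92 ∤ 102, the count is 0.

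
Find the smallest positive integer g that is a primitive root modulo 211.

2

φ(211) = 211 − 1 = 210 = 2 · 3 · 5 · 7.
g is a primitive root iff g^(210/q) ≢ 1 (mod 211) for each prime q ∈ {2, 3, 5, 7}.
g = 2: 2^105 ≡ 210; 2^70 ≡ 196; 2^42 ≡ 107; 2^30 ≡ 171 — none is 1, so 2 is a primitive root.
The smallest primitive root modulo 211 is 2.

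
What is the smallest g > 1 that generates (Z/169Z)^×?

2

φ(169) = φ(13^2) = 13·(13−1) = 156 = 2^2 · 3 · 13.
g is a primitive root iff g^(156/q) ≢ 1 (mod 169) for each prime q ∈ {2, 3, 13}.
g = 2: 2^78 ≡ 168; 2^52 ≡ 146; 2^12 ≡ 40 — none is 1, so 2 is a primitive root.
Hence the least primitive root of 169 is 2.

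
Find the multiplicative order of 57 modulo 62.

6

Since 57 ∈ (Z/62Z)^×, its order divides φ(62) = φ(2)·φ(31) = 1·30 = 30 = 2 · 3 · 5.
Divisors of 30: 1, 2, 3, 5, 6, 10, 15, 30.
Evaluate successive powers at the divisors of 30:
57^1 ≡ 57 (mod 62)
57^2 ≡ 25 (mod 62)
57^3 ≡ 61 (mod 62)
57^5 ≡ 37 (mod 62)
57^6 ≡ 1 (mod 62) ✓
Hence ord(57) = 6.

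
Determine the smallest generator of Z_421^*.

2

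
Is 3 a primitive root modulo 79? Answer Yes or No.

φ(79) = 79 − 1 = 78 = 2 · 3 · 13.
Test 3^(78/q) mod 79 for each prime factor q of 78:
3^39 ≡ 78 (mod 79)  [q = 2: ≢ 1 ✓]
3^26 ≡ 23 (mod 79)  [q = 3: ≢ 1 ✓]
3^6 ≡ 18 (mod 79)  [q = 13: ≢ 1 ✓]
Every test exponent gives a nontrivial residue, hence 3 generates the full group.

Yes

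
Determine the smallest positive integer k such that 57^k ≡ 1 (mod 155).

By Lagrange's theorem, ord_155(57) divides φ(155) = φ(5·31) = (5−1)·(31−1) = 4·30 = 120 = 2^3 · 3 · 5.
Divisors of 120: 1, 2, 3, 4, 5, 6, 8, 10, 12, 15, 20, 24, 30, 40, 60, 120.
Evaluate successive powers at the divisors of 120:
57^1 ≡ 57 (mod 155)
57^2 ≡ 149 (mod 155)
57^3 ≡ 123 (mod 155)
57^4 ≡ 36 (mod 155)
57^5 ≡ 37 (mod 155)
57^6 ≡ 94 (mod 155)
57^8 ≡ 56 (mod 155)
57^10 ≡ 129 (mod 155)
57^12 ≡ 1 (mod 155) ✓
Therefore the multiplicative order of 57 modulo 155 is 12.

12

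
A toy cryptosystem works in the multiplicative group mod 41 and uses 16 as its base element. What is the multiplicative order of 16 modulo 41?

ord(16) | φ(41) = 41 − 1 = 40 = 2^3 · 5.
Divisors of 40: 1, 2, 4, 5, 8, 10, 20, 40.
Test each divisor d:
16^1 ≡ 16 (mod 41)
16^2 ≡ 10 (mod 41)
16^4 ≡ 18 (mod 41)
16^5 ≡ 1 (mod 41) ✓
So ord_41(16) = 5.

5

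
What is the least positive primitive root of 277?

5

φ(277) = 277 − 1 = 276 = 2^2 · 3 · 23.
Test candidates g = 2, 3, … against the prime factors q ∈ {2, 3, 23} of φ(277): g is a generator iff g^(276/q) ≢ 1 for every such q.
g = 2: 2^138 ≡ 276; 2^92 ≡ 1 — hits 1, so not a primitive root.
g = 3: 3^138 ≡ 1 — hits 1, so not a primitive root.
g = 4: 4^138 ≡ 1 — hits 1, so not a primitive root.
g = 5: 5^138 ≡ 276; 5^92 ≡ 116; 5^12 ≡ 27 — none is 1, so 5 is a primitive root.
Hence the least primitive root of 277 is 5.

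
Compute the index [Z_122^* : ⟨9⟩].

12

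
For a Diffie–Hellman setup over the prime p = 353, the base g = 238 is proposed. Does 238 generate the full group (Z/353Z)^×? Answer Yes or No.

φ(353) = 353 − 1 = 352 = 2^5 · 11.
An element g generates (Z/353Z)^× iff g^(352/q) ≢ 1 (mod 353) for each prime q ∈ {2, 11}.
238^176 ≡ 352 (mod 353)  [q = 2: ≢ 1 ✓]
238^32 ≡ 22 (mod 353)  [q = 11: ≢ 1 ✓]
All checks pass, so 238 has order 352 and is a primitive root modulo 353.

Yes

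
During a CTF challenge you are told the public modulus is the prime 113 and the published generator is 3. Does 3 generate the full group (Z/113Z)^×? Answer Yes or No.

Yes

φ(113) = 113 − 1 = 112 = 2^4 · 7.
It suffices to check that the order of 3 is not a proper divisor of 112: compute 3^(112/q) for q ∈ {2, 7}.
3^56 ≡ 112 (mod 113)  [q = 2: ≢ 1 ✓]
3^16 ≡ 49 (mod 113)  [q = 7: ≢ 1 ✓]
None equal 1, so ord_113(3) = 112: 3 is a primitive root.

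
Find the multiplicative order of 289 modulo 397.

By Lagrange's theorem, ord_397(289) divides φ(397) = 397 − 1 = 396 = 2^2 · 3^2 · 11.
Divisors of 396: 1, 2, 3, 4, 6, 9, 11, 12, 18, 22, 33, 36, 44, 66, 99, 132, 198, 396.
Compute 289^d (mod 397) for the divisors d until we hit 1:
289^1 ≡ 289 (mod 397)
289^2 ≡ 151 (mod 397)
289^3 ≡ 366 (mod 397)
289^4 ≡ 172 (mod 397)
289^6 ≡ 167 (mod 397)
289^9 ≡ 381 (mod 397)
289^11 ≡ 363 (mod 397)
289^12 ≡ 99 (mod 397)
289^18 ≡ 256 (mod 397)
289^22 ≡ 362 (mod 397)
289^33 ≡ 396 (mod 397)
289^36 ≡ 31 (mod 397)
289^44 ≡ 34 (mod 397)
289^66 ≡ 1 (mod 397) ✓
Hence ord(289) = 66.

66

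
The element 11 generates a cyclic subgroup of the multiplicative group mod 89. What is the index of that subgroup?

4

The order of 11 must divide φ(89) = 89 − 1 = 88 = 2^3 · 11.
Divisors of 88: 1, 2, 4, 8, 11, 22, 44, 88.
Check 11^d mod 89 for each divisor in increasing order:
11^1 ≡ 11 (mod 89)
11^2 ≡ 32 (mod 89)
11^4 ≡ 45 (mod 89)
11^8 ≡ 67 (mod 89)
11^11 ≡ 88 (mod 89)
11^22 ≡ 1 (mod 89) ✓
So ord_89(11) = 22, hence |⟨11⟩| = 22.
[(Z/89Z)^× : ⟨11⟩] = 88/22 = 4.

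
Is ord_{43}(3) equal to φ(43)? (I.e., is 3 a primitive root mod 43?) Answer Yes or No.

Yes

φ(43) = 43 − 1 = 42 = 2 · 3 · 7.
It suffices to check that the order of 3 is not a proper divisor of 42: compute 3^(42/q) for q ∈ {2, 3, 7}.
3^21 ≡ 42 (mod 43)  [q = 2: ≢ 1 ✓]
3^14 ≡ 36 (mod 43)  [q = 3: ≢ 1 ✓]
3^6 ≡ 41 (mod 43)  [q = 7: ≢ 1 ✓]
All checks pass, so 3 has order 42 and is a primitive root modulo 43.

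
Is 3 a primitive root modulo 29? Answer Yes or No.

Yes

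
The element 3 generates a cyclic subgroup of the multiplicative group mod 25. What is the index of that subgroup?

1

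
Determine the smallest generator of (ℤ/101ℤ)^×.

φ(101) = 101 − 1 = 100 = 2^2 · 5^2.
Test candidates g = 2, 3, … against the prime factors q ∈ {2, 5} of φ(101): g is a generator iff g^(100/q) ≢ 1 for every such q.
g = 2: 2^50 ≡ 100; 2^20 ≡ 95 — none is 1, so 2 is a primitive root.
Hence the least primitive root of 101 is 2.

2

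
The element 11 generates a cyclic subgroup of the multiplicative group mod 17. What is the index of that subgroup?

By Lagrange's theorem, ord_17(11) divides φ(17) = 17 − 1 = 16 = 2^4.
Divisors of 16: 1, 2, 4, 8, 16.
Check 11^d mod 17 for each divisor in increasing order:
11^1 ≡ 11
11^2 ≡ 2
11^4 ≡ 4
11^8 ≡ 16
11^16 ≡ 1
The order of 11 is 16, so the subgroup it generates has 16 elements.
Index = |(Z/17Z)^×| / |⟨11⟩| = 16 / 16 = 1.

1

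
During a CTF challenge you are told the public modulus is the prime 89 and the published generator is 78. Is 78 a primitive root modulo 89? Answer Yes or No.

φ(89) = 89 − 1 = 88 = 2^3 · 11.
Test 78^(88/q) mod 89 for each prime factor q of 88:
78^44 ≡ 1 (mod 89)  [q = 2: ≡ 1 ✗]
78^8 ≡ 67 (mod 89)  [q = 11: ≢ 1 ✓]
The check at q = 2 fails, so 78 generates a proper subgroup.

No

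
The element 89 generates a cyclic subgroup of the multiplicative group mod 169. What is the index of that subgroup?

13

ord(89) | φ(169) = φ(13^2) = 13·(13−1) = 156 = 2^2 · 3 · 13.
Divisors of 156: 1, 2, 3, 4, 6, 12, 13, 26, 39, 52, 78, 156.
Evaluate successive powers at the divisors of 156:
89^1 ≡ 89 (mod 169)
89^2 ≡ 147 (mod 169)
89^3 ≡ 70 (mod 169)
89^4 ≡ 146 (mod 169)
89^6 ≡ 168 (mod 169)
89^12 ≡ 1 (mod 169) ✓
So ord_169(89) = 12, hence |⟨89⟩| = 12.
The index is φ(169) / ord(89) = 156 / 12 = 13.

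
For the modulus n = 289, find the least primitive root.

3

φ(289) = φ(17^2) = 17·(17−1) = 272 = 2^4 · 17.
g is a primitive root iff g^(272/q) ≢ 1 (mod 289) for each prime q ∈ {2, 17}.
g = 2: 2^136 ≡ 1 — hits 1, so not a primitive root.
g = 3: 3^136 ≡ 288; 3^16 ≡ 171 — none is 1, so 3 is a primitive root.
The smallest primitive root modulo 289 is 3.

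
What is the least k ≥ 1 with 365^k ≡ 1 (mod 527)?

120

ord(365) | φ(527) = φ(17·31) = (17−1)·(31−1) = 16·30 = 480 = 2^5 · 3 · 5.
Divisors of 480: 1, 2, 3, 4, 5, 6, 8, 10, 12, 15, 16, 20, 24, 30, 32, 40, 48, 60, 80, 96, 120, 160, 240, 480.
Compute 365^d (mod 527) for the divisors d until we hit 1:
365^1 ≡ 365 (mod 527)
365^2 ≡ 421 (mod 527)
365^3 ≡ 308 (mod 527)
365^4 ≡ 169 (mod 527)
365^5 ≡ 26 (mod 527)
365^6 ≡ 4 (mod 527)
365^8 ≡ 103 (mod 527)
365^10 ≡ 149 (mod 527)
365^12 ≡ 16 (mod 527)
365^15 ≡ 185 (mod 527)
365^16 ≡ 69 (mod 527)
365^20 ≡ 67 (mod 527)
365^24 ≡ 256 (mod 527)
365^30 ≡ 497 (mod 527)
365^32 ≡ 18 (mod 527)
365^40 ≡ 273 (mod 527)
365^48 ≡ 188 (mod 527)
365^60 ≡ 373 (mod 527)
365^80 ≡ 222 (mod 527)
365^96 ≡ 35 (mod 527)
365^120 ≡ 1 (mod 527) ✓
Hence ord(365) = 120.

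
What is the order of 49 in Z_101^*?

50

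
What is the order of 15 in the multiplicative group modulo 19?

The order of 15 must divide φ(19) = 19 − 1 = 18 = 2 · 3^2.
Divisors of 18: 1, 2, 3, 6, 9, 18.
Check 15^d mod 19 for each divisor in increasing order:
15^1 ≡ 15 (mod 19)
15^2 ≡ 16 (mod 19)
15^3 ≡ 12 (mod 19)
15^6 ≡ 11 (mod 19)
15^9 ≡ 18 (mod 19)
15^18 ≡ 1 (mod 19) ✓
Therefore the multiplicative order of 15 modulo 19 is 18.

18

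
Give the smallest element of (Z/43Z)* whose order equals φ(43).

3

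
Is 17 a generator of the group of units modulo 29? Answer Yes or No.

No

φ(29) = 29 − 1 = 28 = 2^2 · 7.
It suffices to check that the order of 17 is not a proper divisor of 28: compute 17^(28/q) for q ∈ {2, 7}.
17^14 ≡ 28 (mod 29)  [q = 2: ≢ 1 ✓]
17^4 ≡ 1 (mod 29)  [q = 7: ≡ 1 ✗]
The check at q = 7 fails, so 17 generates a proper subgroup.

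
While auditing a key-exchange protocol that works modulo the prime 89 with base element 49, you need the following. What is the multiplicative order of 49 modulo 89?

44

By Lagrange's theorem, ord_89(49) divides φ(89) = 89 − 1 = 88 = 2^3 · 11.
Divisors of 88: 1, 2, 4, 8, 11, 22, 44, 88.
Compute 49^d (mod 89) for the divisors d until we hit 1:
49^1 ≡ 49 (mod 89)
49^2 ≡ 87 (mod 89)
49^4 ≡ 4 (mod 89)
49^8 ≡ 16 (mod 89)
49^11 ≡ 34 (mod 89)
49^22 ≡ 88 (mod 89)
49^44 ≡ 1 (mod 89) ✓
Hence ord(49) = 44.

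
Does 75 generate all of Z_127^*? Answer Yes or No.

φ(127) = 127 − 1 = 126 = 2 · 3^2 · 7.
An element g generates (Z/127Z)^× iff g^(126/q) ≢ 1 (mod 127) for each prime q ∈ {2, 3, 7}.
75^63 ≡ 126 (mod 127)  [q = 2: ≢ 1 ✓]
75^42 ≡ 107 (mod 127)  [q = 3: ≢ 1 ✓]
75^18 ≡ 1 (mod 127)  [q = 7: ≡ 1 ✗]
75^18 ≡ 1 shows ord(75) | 18, strictly less than φ(127); not a primitive root.

No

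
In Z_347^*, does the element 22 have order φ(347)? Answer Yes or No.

Yes

φ(347) = 347 − 1 = 346 = 2 · 173.
22 is a primitive root mod 347 iff 22^(φ(347)/q) ≢ 1 for every prime q | φ(347), i.e. q ∈ {2, 173}.
22^173 ≡ 346 (mod 347)  [q = 2: ≢ 1 ✓]
22^2 ≡ 137 (mod 347)  [q = 173: ≢ 1 ✓]
None equal 1, so ord_347(22) = 346: 22 is a primitive root.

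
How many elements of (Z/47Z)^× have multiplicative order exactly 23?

22

φ(47) = 47 − 1 = 46 = 2 · 23.
(Z/47Z)^× is cyclic (|G| = 46); a cyclic group of order m has exactly φ(d) elements of each order d | m, and none otherwise.
23 | 46, and φ(23) = 23 − 1 = 22.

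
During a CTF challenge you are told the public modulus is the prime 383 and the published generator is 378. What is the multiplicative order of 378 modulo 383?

191

ord(378) | φ(383) = 383 − 1 = 382 = 2 · 191.
Divisors of 382: 1, 2, 191, 382.
Check 378^d mod 383 for each divisor in increasing order:
378^1 ≡ 378 (mod 383)
378^2 ≡ 25 (mod 383)
378^191 ≡ 1 (mod 383) ✓
Therefore the multiplicative order of 378 modulo 383 is 191.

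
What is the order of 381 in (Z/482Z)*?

ord(381) | φ(482) = φ(2)·φ(241) = 1·240 = 240 = 2^4 · 3 · 5.
Divisors of 240: 1, 2, 3, 4, 5, 6, 8, 10, 12, 15, 16, 20, 24, 30, 40, 48, 60, 80, 120, 240.
Compute 381^d (mod 482) for the divisors d until we hit 1:
381^1 ≡ 381
381^2 ≡ 79
381^3 ≡ 215
381^4 ≡ 457
381^5 ≡ 115
381^6 ≡ 435
381^8 ≡ 143
381^10 ≡ 211
381^12 ≡ 281
381^15 ≡ 165
381^16 ≡ 205
381^20 ≡ 177
381^24 ≡ 395
381^30 ≡ 233
381^40 ≡ 481
381^48 ≡ 339
381^60 ≡ 305
381^80 ≡ 1
The smallest such exponent is 80, so the order of 381 is 80.

80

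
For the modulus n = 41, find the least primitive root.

φ(41) = 41 − 1 = 40 = 2^3 · 5.
Test candidates g = 2, 3, … against the prime factors q ∈ {2, 5} of φ(41): g is a generator iff g^(40/q) ≢ 1 for every such q.
g = 2: 2^20 ≡ 1 — hits 1, so not a primitive root.
g = 3: 3^20 ≡ 40; 3^8 ≡ 1 — hits 1, so not a primitive root.
g = 4: 4^20 ≡ 1 — hits 1, so not a primitive root.
g = 5: 5^20 ≡ 1 — hits 1, so not a primitive root.
g = 6: 6^20 ≡ 40; 6^8 ≡ 10 — none is 1, so 6 is a primitive root.
The smallest primitive root modulo 41 is 6.

6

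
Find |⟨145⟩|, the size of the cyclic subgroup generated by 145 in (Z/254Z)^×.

63

Since 145 ∈ (Z/254Z)^×, its order divides φ(254) = φ(2)·φ(127) = 1·126 = 126 = 2 · 3^2 · 7.
Divisors of 126: 1, 2, 3, 6, 7, 9, 14, 18, 21, 42, 63, 126.
Test each divisor d:
145^1 ≡ 145 (mod 254)
145^2 ≡ 197 (mod 254)
145^3 ≡ 117 (mod 254)
145^6 ≡ 227 (mod 254)
145^7 ≡ 149 (mod 254)
145^9 ≡ 143 (mod 254)
145^14 ≡ 103 (mod 254)
145^18 ≡ 129 (mod 254)
145^21 ≡ 107 (mod 254)
145^42 ≡ 19 (mod 254)
145^63 ≡ 1 (mod 254) ✓
The smallest such exponent is 63, so the order of 145 is 63.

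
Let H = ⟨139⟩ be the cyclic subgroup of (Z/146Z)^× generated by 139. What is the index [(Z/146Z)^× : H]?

3

The order of 139 must divide φ(146) = φ(2)·φ(73) = 1·72 = 72 = 2^3 · 3^2.
Divisors of 72: 1, 2, 3, 4, 6, 8, 9, 12, 18, 24, 36, 72.
Check 139^d mod 146 for each divisor in increasing order:
139^1 ≡ 139 (mod 146)
139^2 ≡ 49 (mod 146)
139^3 ≡ 95 (mod 146)
139^4 ≡ 65 (mod 146)
139^6 ≡ 119 (mod 146)
139^8 ≡ 137 (mod 146)
139^9 ≡ 63 (mod 146)
139^12 ≡ 145 (mod 146)
139^18 ≡ 27 (mod 146)
139^24 ≡ 1 (mod 146) ✓
The order of 139 is 24, so the subgroup it generates has 24 elements.
[(Z/146Z)^× : ⟨139⟩] = 72/24 = 3.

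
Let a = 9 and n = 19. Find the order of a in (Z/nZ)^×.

9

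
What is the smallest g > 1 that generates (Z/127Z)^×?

3

φ(127) = 127 − 1 = 126 = 2 · 3^2 · 7.
Test candidates g = 2, 3, … against the prime factors q ∈ {2, 3, 7} of φ(127): g is a generator iff g^(126/q) ≢ 1 for every such q.
g = 2: 2^63 ≡ 1 — hits 1, so not a primitive root.
g = 3: 3^63 ≡ 126; 3^42 ≡ 107; 3^18 ≡ 4 — none is 1, so 3 is a primitive root.
The smallest primitive root modulo 127 is 3.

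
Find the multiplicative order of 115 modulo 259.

18

Since 115 ∈ (Z/259Z)^×, its order divides φ(259) = φ(7·37) = (7−1)·(37−1) = 6·36 = 216 = 2^3 · 3^3.
Divisors of 216: 1, 2, 3, 4, 6, 8, 9, 12, 18, 24, 27, 36, 54, 72, 108, 216.
Test each divisor d:
115^1 ≡ 115 (mod 259)
115^2 ≡ 16 (mod 259)
115^3 ≡ 27 (mod 259)
115^4 ≡ 256 (mod 259)
115^6 ≡ 211 (mod 259)
115^8 ≡ 9 (mod 259)
115^9 ≡ 258 (mod 259)
115^12 ≡ 232 (mod 259)
115^18 ≡ 1 (mod 259) ✓
So ord_259(115) = 18.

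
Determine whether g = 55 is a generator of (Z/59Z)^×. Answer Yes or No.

Yes

φ(59) = 59 − 1 = 58 = 2 · 29.
An element g generates (Z/59Z)^× iff g^(58/q) ≢ 1 (mod 59) for each prime q ∈ {2, 29}.
55^29 ≡ 58 (mod 59)  [q = 2: ≢ 1 ✓]
55^2 ≡ 16 (mod 59)  [q = 29: ≢ 1 ✓]
None equal 1, so ord_59(55) = 58: 55 is a primitive root.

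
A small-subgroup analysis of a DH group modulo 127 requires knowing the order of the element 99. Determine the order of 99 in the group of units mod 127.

9

The order of 99 must divide φ(127) = 127 − 1 = 126 = 2 · 3^2 · 7.
Divisors of 126: 1, 2, 3, 6, 7, 9, 14, 18, 21, 42, 63, 126.
Compute 99^d (mod 127) for the divisors d until we hit 1:
99^1 ≡ 99 (mod 127)
99^2 ≡ 22 (mod 127)
99^3 ≡ 19 (mod 127)
99^6 ≡ 107 (mod 127)
99^7 ≡ 52 (mod 127)
99^9 ≡ 1 (mod 127) ✓
Hence ord(99) = 9.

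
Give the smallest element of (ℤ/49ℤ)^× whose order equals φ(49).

3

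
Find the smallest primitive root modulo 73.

φ(73) = 73 − 1 = 72 = 2^3 · 3^2.
Test candidates g = 2, 3, … against the prime factors q ∈ {2, 3} of φ(73): g is a generator iff g^(72/q) ≢ 1 for every such q.
g = 2: 2^36 ≡ 1 — hits 1, so not a primitive root.
g = 3: 3^36 ≡ 1 — hits 1, so not a primitive root.
g = 4: 4^36 ≡ 1 — hits 1, so not a primitive root.
g = 5: 5^36 ≡ 72; 5^24 ≡ 8 — none is 1, so 5 is a primitive root.
So 5 is the smallest generator of (Z/73Z)^×.

5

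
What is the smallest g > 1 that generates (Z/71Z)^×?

φ(71) = 71 − 1 = 70 = 2 · 5 · 7.
g is a primitive root iff g^(70/q) ≢ 1 (mod 71) for each prime q ∈ {2, 5, 7}.
g = 2: 2^35 ≡ 1 — hits 1, so not a primitive root.
g = 3: 3^35 ≡ 1 — hits 1, so not a primitive root.
g = 4: 4^35 ≡ 1 — hits 1, so not a primitive root.
g = 5: 5^35 ≡ 1 — hits 1, so not a primitive root.
g = 6: 6^35 ≡ 1 — hits 1, so not a primitive root.
g = 7: 7^35 ≡ 70; 7^14 ≡ 54; 7^10 ≡ 45 — none is 1, so 7 is a primitive root.
So 7 is the smallest generator of (Z/71Z)^×.

7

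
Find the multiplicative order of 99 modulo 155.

ord(99) | φ(155) = φ(5·31) = (5−1)·(31−1) = 4·30 = 120 = 2^3 · 3 · 5.
Divisors of 120: 1, 2, 3, 4, 5, 6, 8, 10, 12, 15, 20, 24, 30, 40, 60, 120.
Evaluate successive powers at the divisors of 120:
99^1 ≡ 99
99^2 ≡ 36
99^3 ≡ 154
99^4 ≡ 56
99^5 ≡ 119
99^6 ≡ 1
Therefore the multiplicative order of 99 modulo 155 is 6.

6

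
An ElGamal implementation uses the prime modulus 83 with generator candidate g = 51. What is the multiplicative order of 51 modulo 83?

The order of 51 must divide φ(83) = 83 − 1 = 82 = 2 · 41.
Divisors of 82: 1, 2, 41, 82.
Test each divisor d:
51^1 ≡ 51 (mod 83)
51^2 ≡ 28 (mod 83)
51^41 ≡ 1 (mod 83) ✓
The smallest such exponent is 41, so the order of 51 is 41.

41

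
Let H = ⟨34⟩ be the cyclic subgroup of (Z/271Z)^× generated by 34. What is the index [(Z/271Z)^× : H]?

6

ord(34) | φ(271) = 271 − 1 = 270 = 2 · 3^3 · 5.
Divisors of 270: 1, 2, 3, 5, 6, 9, 10, 15, 18, 27, 30, 45, 54, 90, 135, 270.
Check 34^d mod 271 for each divisor in increasing order:
34^1 ≡ 34 (mod 271)
34^2 ≡ 72 (mod 271)
34^3 ≡ 9 (mod 271)
34^5 ≡ 106 (mod 271)
34^6 ≡ 81 (mod 271)
34^9 ≡ 187 (mod 271)
34^10 ≡ 125 (mod 271)
34^15 ≡ 242 (mod 271)
34^18 ≡ 10 (mod 271)
34^27 ≡ 244 (mod 271)
34^30 ≡ 28 (mod 271)
34^45 ≡ 1 (mod 271) ✓
Thus |⟨34⟩| = ord(34) = 45.
The index is φ(271) / ord(34) = 270 / 45 = 6.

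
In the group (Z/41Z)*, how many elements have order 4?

2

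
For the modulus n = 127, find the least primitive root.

φ(127) = 127 − 1 = 126 = 2 · 3^2 · 7.
Test candidates g = 2, 3, … against the prime factors q ∈ {2, 3, 7} of φ(127): g is a generator iff g^(126/q) ≢ 1 for every such q.
g = 2: 2^63 ≡ 1 — hits 1, so not a primitive root.
g = 3: 3^63 ≡ 126; 3^42 ≡ 107; 3^18 ≡ 4 — none is 1, so 3 is a primitive root.
The smallest primitive root modulo 127 is 3.

3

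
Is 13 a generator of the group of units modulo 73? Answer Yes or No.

Yes

φ(73) = 73 − 1 = 72 = 2^3 · 3^2.
Test 13^(72/q) mod 73 for each prime factor q of 72:
13^36 ≡ 72 (mod 73)  [q = 2: ≢ 1 ✓]
13^24 ≡ 64 (mod 73)  [q = 3: ≢ 1 ✓]
Every test exponent gives a nontrivial residue, hence 13 generates the full group.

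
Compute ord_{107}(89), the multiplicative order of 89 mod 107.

53

By Lagrange's theorem, ord_107(89) divides φ(107) = 107 − 1 = 106 = 2 · 53.
Divisors of 106: 1, 2, 53, 106.
Evaluate successive powers at the divisors of 106:
89^1 ≡ 89
89^2 ≡ 3
89^53 ≡ 1
Therefore the multiplicative order of 89 modulo 107 is 53.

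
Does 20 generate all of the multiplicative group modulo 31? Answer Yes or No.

φ(31) = 31 − 1 = 30 = 2 · 3 · 5.
An element g generates (Z/31Z)^× iff g^(30/q) ≢ 1 (mod 31) for each prime q ∈ {2, 3, 5}.
20^15 ≡ 1 (mod 31)  [q = 2: ≡ 1 ✗]
20^10 ≡ 5 (mod 31)  [q = 3: ≢ 1 ✓]
20^6 ≡ 4 (mod 31)  [q = 5: ≢ 1 ✓]
Since 20^15 ≡ 1, the order of 20 divides 15 < 30, so 20 is not a primitive root.

No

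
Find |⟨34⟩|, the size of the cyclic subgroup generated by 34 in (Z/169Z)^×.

Since 34 ∈ (Z/169Z)^×, its order divides φ(169) = φ(13^2) = 13·(13−1) = 156 = 2^2 · 3 · 13.
Divisors of 156: 1, 2, 3, 4, 6, 12, 13, 26, 39, 52, 78, 156.
Compute 34^d (mod 169) for the divisors d until we hit 1:
34^1 ≡ 34
34^2 ≡ 142
34^3 ≡ 96
34^4 ≡ 53
34^6 ≡ 90
34^12 ≡ 157
34^13 ≡ 99
34^26 ≡ 168
34^39 ≡ 70
34^52 ≡ 1
Hence ord(34) = 52.

52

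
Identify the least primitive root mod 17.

3

φ(17) = 17 − 1 = 16 = 2^4.
Test candidates g = 2, 3, … against the prime factors q ∈ {2} of φ(17): g is a generator iff g^(16/q) ≢ 1 for every such q.
g = 2: 2^8 ≡ 1 — hits 1, so not a primitive root.
g = 3: 3^8 ≡ 16 — none is 1, so 3 is a primitive root.
The smallest primitive root modulo 17 is 3.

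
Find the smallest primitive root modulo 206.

5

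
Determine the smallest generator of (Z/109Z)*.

6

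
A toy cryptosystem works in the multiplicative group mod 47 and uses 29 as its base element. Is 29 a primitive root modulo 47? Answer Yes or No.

φ(47) = 47 − 1 = 46 = 2 · 23.
It suffices to check that the order of 29 is not a proper divisor of 46: compute 29^(46/q) for q ∈ {2, 23}.
29^23 ≡ 46 (mod 47)  [q = 2: ≢ 1 ✓]
29^2 ≡ 42 (mod 47)  [q = 23: ≢ 1 ✓]
All checks pass, so 29 has order 46 and is a primitive root modulo 47.

Yes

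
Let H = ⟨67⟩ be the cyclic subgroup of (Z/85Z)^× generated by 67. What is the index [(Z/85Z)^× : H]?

16

Since 67 ∈ (Z/85Z)^×, its order divides φ(85) = φ(5·17) = (5−1)·(17−1) = 4·16 = 64 = 2^6.
Divisors of 64: 1, 2, 4, 8, 16, 32, 64.
Check 67^d mod 85 for each divisor in increasing order:
67^1 ≡ 67
67^2 ≡ 69
67^4 ≡ 1
So ord_85(67) = 4, hence |⟨67⟩| = 4.
The index is φ(85) / ord(67) = 64 / 4 = 16.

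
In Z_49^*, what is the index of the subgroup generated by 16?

By Lagrange's theorem, ord_49(16) divides φ(49) = φ(7^2) = 7·(7−1) = 42 = 2 · 3 · 7.
Divisors of 42: 1, 2, 3, 6, 7, 14, 21, 42.
Evaluate successive powers at the divisors of 42:
16^1 ≡ 16 (mod 49)
16^2 ≡ 11 (mod 49)
16^3 ≡ 29 (mod 49)
16^6 ≡ 8 (mod 49)
16^7 ≡ 30 (mod 49)
16^14 ≡ 18 (mod 49)
16^21 ≡ 1 (mod 49) ✓
Thus |⟨16⟩| = ord(16) = 21.
The index is φ(49) / ord(16) = 42 / 21 = 2.

2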